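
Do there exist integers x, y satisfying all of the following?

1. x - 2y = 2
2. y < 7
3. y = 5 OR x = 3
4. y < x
Yes

Take x = 12, y = 5. Substituting into each constraint:
  (1) 12 - 2(5) = 2 ✓
  (2) 5 < 7 ✓
  (3) y = 5, target 5 ✓ (first branch holds)
  (4) 5 < 12 ✓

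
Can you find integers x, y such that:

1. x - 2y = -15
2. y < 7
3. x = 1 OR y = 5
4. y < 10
Yes

Take x = -5, y = 5. Substituting into each constraint:
  (1) (-5) - 2(5) = -15 ✓
  (2) 5 < 7 ✓
  (3) y = 5, target 5 ✓ (second branch holds)
  (4) 5 < 10 ✓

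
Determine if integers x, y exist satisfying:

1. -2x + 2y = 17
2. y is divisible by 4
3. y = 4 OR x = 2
No

Even the single constraint (-2x + 2y = 17) is infeasible over the integers.

  - -2x + 2y = 17: every term on the left is divisible by 2, so the LHS ≡ 0 (mod 2), but the RHS 17 is not — no integer solution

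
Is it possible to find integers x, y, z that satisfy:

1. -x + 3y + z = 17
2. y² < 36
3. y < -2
Yes

Take x = -26, y = -3, z = 0. Substituting into each constraint:
  (1) 26 + 3(-3) + 0 = 17 ✓
  (2) y² = (-3)² = 9, and 9 < 36 ✓
  (3) -3 < -2 ✓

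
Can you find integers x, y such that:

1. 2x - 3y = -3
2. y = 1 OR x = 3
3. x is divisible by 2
Yes

Take x = 0, y = 1. Substituting into each constraint:
  (1) 2(0) - 3(1) = -3 ✓
  (2) y = 1, target 1 ✓ (first branch holds)
  (3) 0 = 2 × 0, remainder 0 ✓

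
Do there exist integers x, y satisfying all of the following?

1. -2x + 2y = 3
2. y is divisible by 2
No

Even the single constraint (-2x + 2y = 3) is infeasible over the integers.

  - -2x + 2y = 3: every term on the left is divisible by 2, so the LHS ≡ 0 (mod 2), but the RHS 3 is not — no integer solution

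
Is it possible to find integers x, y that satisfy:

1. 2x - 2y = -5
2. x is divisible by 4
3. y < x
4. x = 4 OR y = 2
No

Even the single constraint (2x - 2y = -5) is infeasible over the integers.

  - 2x - 2y = -5: every term on the left is divisible by 2, so the LHS ≡ 0 (mod 2), but the RHS -5 is not — no integer solution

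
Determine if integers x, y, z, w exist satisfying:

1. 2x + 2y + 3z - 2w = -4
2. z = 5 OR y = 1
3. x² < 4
Yes

Take x = 1, y = 1, z = 6, w = 13. Substituting into each constraint:
  (1) 2(1) + 2(1) + 3(6) - 2(13) = -4 ✓
  (2) y = 1, target 1 ✓ (second branch holds)
  (3) x² = (1)² = 1, and 1 < 4 ✓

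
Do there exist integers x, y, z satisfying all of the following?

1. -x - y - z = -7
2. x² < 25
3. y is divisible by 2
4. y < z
Yes

Take x = 2, y = 0, z = 5. Substituting into each constraint:
  (1) (-2) + 0 + (-5) = -7 ✓
  (2) x² = (2)² = 4, and 4 < 25 ✓
  (3) 0 = 2 × 0, remainder 0 ✓
  (4) 0 < 5 ✓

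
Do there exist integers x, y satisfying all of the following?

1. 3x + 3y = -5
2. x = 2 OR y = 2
No

Even the single constraint (3x + 3y = -5) is infeasible over the integers.

  - 3x + 3y = -5: every term on the left is divisible by 3, so the LHS ≡ 0 (mod 3), but the RHS -5 is not — no integer solution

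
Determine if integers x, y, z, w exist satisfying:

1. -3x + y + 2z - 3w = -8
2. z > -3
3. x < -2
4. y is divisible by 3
Yes

Take x = -3, y = 0, z = 2, w = 7. Substituting into each constraint:
  (1) -3(-3) + 0 + 2(2) - 3(7) = -8 ✓
  (2) 2 > -3 ✓
  (3) -3 < -2 ✓
  (4) 0 = 3 × 0, remainder 0 ✓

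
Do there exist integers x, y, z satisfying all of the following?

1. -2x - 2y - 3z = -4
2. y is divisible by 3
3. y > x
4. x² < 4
Yes

Take x = -1, y = 0, z = 2. Substituting into each constraint:
  (1) -2(-1) - 2(0) - 3(2) = -4 ✓
  (2) 0 = 3 × 0, remainder 0 ✓
  (3) 0 > -1 ✓
  (4) x² = (-1)² = 1, and 1 < 4 ✓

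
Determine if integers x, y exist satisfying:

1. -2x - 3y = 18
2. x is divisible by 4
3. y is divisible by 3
Yes

Take x = 0, y = -6. Substituting into each constraint:
  (1) -2(0) - 3(-6) = 18 ✓
  (2) 0 = 4 × 0, remainder 0 ✓
  (3) -6 = 3 × -2, remainder 0 ✓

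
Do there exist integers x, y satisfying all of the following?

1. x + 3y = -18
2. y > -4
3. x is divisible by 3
Yes

Take x = -9, y = -3. Substituting into each constraint:
  (1) (-9) + 3(-3) = -18 ✓
  (2) -3 > -4 ✓
  (3) -9 = 3 × -3, remainder 0 ✓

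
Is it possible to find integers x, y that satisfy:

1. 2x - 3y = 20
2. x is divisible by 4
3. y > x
Yes

Take x = -32, y = -28. Substituting into each constraint:
  (1) 2(-32) - 3(-28) = 20 ✓
  (2) -32 = 4 × -8, remainder 0 ✓
  (3) -28 > -32 ✓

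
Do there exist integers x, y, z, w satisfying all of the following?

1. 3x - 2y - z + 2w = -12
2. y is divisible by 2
Yes

Take x = -4, y = 0, z = 0, w = 0. Substituting into each constraint:
  (1) 3(-4) - 2(0) + 0 + 2(0) = -12 ✓
  (2) 0 = 2 × 0, remainder 0 ✓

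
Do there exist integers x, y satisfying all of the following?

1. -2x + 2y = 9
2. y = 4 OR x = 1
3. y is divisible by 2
No

Even the single constraint (-2x + 2y = 9) is infeasible over the integers.

  - -2x + 2y = 9: every term on the left is divisible by 2, so the LHS ≡ 0 (mod 2), but the RHS 9 is not — no integer solution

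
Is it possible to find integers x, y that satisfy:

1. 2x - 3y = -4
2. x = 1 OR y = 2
Yes

Take x = 1, y = 2. Substituting into each constraint:
  (1) 2(1) - 3(2) = -4 ✓
  (2) x = 1, target 1 ✓ (first branch holds)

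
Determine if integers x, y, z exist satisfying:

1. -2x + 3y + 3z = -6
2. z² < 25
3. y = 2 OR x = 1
Yes

Take x = 3, y = 2, z = -2. Substituting into each constraint:
  (1) -2(3) + 3(2) + 3(-2) = -6 ✓
  (2) z² = (-2)² = 4, and 4 < 25 ✓
  (3) y = 2, target 2 ✓ (first branch holds)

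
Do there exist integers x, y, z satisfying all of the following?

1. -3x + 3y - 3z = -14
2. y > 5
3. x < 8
No

Even the single constraint (-3x + 3y - 3z = -14) is infeasible over the integers.

  - -3x + 3y - 3z = -14: every term on the left is divisible by 3, so the LHS ≡ 0 (mod 3), but the RHS -14 is not — no integer solution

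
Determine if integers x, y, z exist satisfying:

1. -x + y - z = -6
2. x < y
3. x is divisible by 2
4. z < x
Yes

Take x = 8, y = 9, z = 7. Substituting into each constraint:
  (1) (-8) + 9 + (-7) = -6 ✓
  (2) 8 < 9 ✓
  (3) 8 = 2 × 4, remainder 0 ✓
  (4) 7 < 8 ✓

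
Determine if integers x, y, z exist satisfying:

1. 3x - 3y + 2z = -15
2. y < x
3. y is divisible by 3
Yes

Take x = 1, y = 0, z = -9. Substituting into each constraint:
  (1) 3(1) - 3(0) + 2(-9) = -15 ✓
  (2) 0 < 1 ✓
  (3) 0 = 3 × 0, remainder 0 ✓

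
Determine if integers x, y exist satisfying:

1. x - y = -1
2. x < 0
Yes

Take x = -1, y = 0. Substituting into each constraint:
  (1) (-1) + 0 = -1 ✓
  (2) -1 < 0 ✓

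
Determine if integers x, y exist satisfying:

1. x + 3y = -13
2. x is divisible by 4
Yes

Take x = -16, y = 1. Substituting into each constraint:
  (1) (-16) + 3(1) = -13 ✓
  (2) -16 = 4 × -4, remainder 0 ✓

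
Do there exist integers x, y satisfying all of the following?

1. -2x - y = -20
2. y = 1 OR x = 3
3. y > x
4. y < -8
No

A contradictory subset is {-2x - y = -20, y > x, y < -8}. No integer assignment can satisfy these jointly:

  - -2x - y = -20: is a linear equation tying the variables together
  - y > x: bounds one variable relative to another variable
  - y < -8: bounds one variable relative to a constant

Propagating the comparison: x < y and y ≤ -9 give x ≤ -10. Range argument: with x ∈ [−∞, -10], y ∈ [−∞, -9], the left side of the equation is at least 29, but the right side is -20 < 29. No integer solution exists.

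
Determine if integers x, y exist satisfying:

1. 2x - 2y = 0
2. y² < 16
Yes

Take x = 0, y = 0. Substituting into each constraint:
  (1) 2(0) - 2(0) = 0 ✓
  (2) y² = (0)² = 0, and 0 < 16 ✓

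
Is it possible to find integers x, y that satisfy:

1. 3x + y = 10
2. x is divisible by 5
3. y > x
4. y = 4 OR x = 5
No

The full constraint system is jointly infeasible over the integers. Each constraint and what it forces:

  - 3x + y = 10: is a linear equation tying the variables together
  - x is divisible by 5: restricts x to multiples of 5
  - y > x: bounds one variable relative to another variable
  - y = 4 OR x = 5: forces a choice: either y = 4 or x = 5

Split on the disjunction (y = 4 OR x = 5):
  • If y = 4: with y = 4, writing x = 5x', every remaining term of the linear equation is divisible by 15, so the left side is ≡ 0 (mod 15); but the right side 6 ≡ 6 (mod 15). No integers can satisfy it.
  • If x = 5: the equation forces y = -5, giving (x, y) = (5, -5), which violates y > x.
Both branches are infeasible, so the system has no integer solution.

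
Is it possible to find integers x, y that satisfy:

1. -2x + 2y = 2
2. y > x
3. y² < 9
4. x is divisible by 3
Yes

Take x = 0, y = 1. Substituting into each constraint:
  (1) -2(0) + 2(1) = 2 ✓
  (2) 1 > 0 ✓
  (3) y² = (1)² = 1, and 1 < 9 ✓
  (4) 0 = 3 × 0, remainder 0 ✓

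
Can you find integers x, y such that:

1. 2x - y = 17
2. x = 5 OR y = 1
Yes

Take x = 9, y = 1. Substituting into each constraint:
  (1) 2(9) + (-1) = 17 ✓
  (2) y = 1, target 1 ✓ (second branch holds)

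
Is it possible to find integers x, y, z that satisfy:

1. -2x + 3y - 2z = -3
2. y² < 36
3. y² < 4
Yes

Take x = 3, y = 1, z = 0. Substituting into each constraint:
  (1) -2(3) + 3(1) - 2(0) = -3 ✓
  (2) y² = (1)² = 1, and 1 < 36 ✓
  (3) y² = (1)² = 1, and 1 < 4 ✓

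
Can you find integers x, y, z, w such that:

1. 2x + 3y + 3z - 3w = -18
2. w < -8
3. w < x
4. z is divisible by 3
Yes

Take x = 0, y = -15, z = 0, w = -9. Substituting into each constraint:
  (1) 2(0) + 3(-15) + 3(0) - 3(-9) = -18 ✓
  (2) -9 < -8 ✓
  (3) -9 < 0 ✓
  (4) 0 = 3 × 0, remainder 0 ✓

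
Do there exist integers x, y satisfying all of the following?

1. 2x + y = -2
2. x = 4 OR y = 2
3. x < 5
Yes

Take x = 4, y = -10. Substituting into each constraint:
  (1) 2(4) + (-10) = -2 ✓
  (2) x = 4, target 4 ✓ (first branch holds)
  (3) 4 < 5 ✓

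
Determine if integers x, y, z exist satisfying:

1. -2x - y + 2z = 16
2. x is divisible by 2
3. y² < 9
Yes

Take x = 0, y = 2, z = 9. Substituting into each constraint:
  (1) -2(0) + (-2) + 2(9) = 16 ✓
  (2) 0 = 2 × 0, remainder 0 ✓
  (3) y² = (2)² = 4, and 4 < 9 ✓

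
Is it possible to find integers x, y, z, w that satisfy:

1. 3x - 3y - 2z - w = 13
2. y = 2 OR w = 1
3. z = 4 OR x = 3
Yes

Take x = 0, y = 2, z = 4, w = -27. Substituting into each constraint:
  (1) 3(0) - 3(2) - 2(4) + 27 = 13 ✓
  (2) y = 2, target 2 ✓ (first branch holds)
  (3) z = 4, target 4 ✓ (first branch holds)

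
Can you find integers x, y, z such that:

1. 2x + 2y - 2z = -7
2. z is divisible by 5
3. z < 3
No

Even the single constraint (2x + 2y - 2z = -7) is infeasible over the integers.

  - 2x + 2y - 2z = -7: every term on the left is divisible by 2, so the LHS ≡ 0 (mod 2), but the RHS -7 is not — no integer solution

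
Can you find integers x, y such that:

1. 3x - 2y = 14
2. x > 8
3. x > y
Yes

Take x = 10, y = 8. Substituting into each constraint:
  (1) 3(10) - 2(8) = 14 ✓
  (2) 10 > 8 ✓
  (3) 10 > 8 ✓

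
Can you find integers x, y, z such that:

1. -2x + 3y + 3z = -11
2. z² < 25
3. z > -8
Yes

Take x = 7, y = 1, z = 0. Substituting into each constraint:
  (1) -2(7) + 3(1) + 3(0) = -11 ✓
  (2) z² = (0)² = 0, and 0 < 25 ✓
  (3) 0 > -8 ✓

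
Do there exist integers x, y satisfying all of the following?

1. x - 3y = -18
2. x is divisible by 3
Yes

Take x = 0, y = 6. Substituting into each constraint:
  (1) 0 - 3(6) = -18 ✓
  (2) 0 = 3 × 0, remainder 0 ✓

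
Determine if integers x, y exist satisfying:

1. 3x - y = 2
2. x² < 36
Yes

Take x = 0, y = -2. Substituting into each constraint:
  (1) 3(0) + 2 = 2 ✓
  (2) x² = (0)² = 0, and 0 < 36 ✓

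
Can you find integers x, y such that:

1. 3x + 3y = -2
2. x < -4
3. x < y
No

Even the single constraint (3x + 3y = -2) is infeasible over the integers.

  - 3x + 3y = -2: every term on the left is divisible by 3, so the LHS ≡ 0 (mod 3), but the RHS -2 is not — no integer solution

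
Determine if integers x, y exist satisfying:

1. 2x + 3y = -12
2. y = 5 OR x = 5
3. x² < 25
No

The full constraint system is jointly infeasible over the integers. Each constraint and what it forces:

  - 2x + 3y = -12: is a linear equation tying the variables together
  - y = 5 OR x = 5: forces a choice: either y = 5 or x = 5
  - x² < 25: restricts x to |x| ≤ 4

Split on the disjunction (y = 5 OR x = 5):
  • If y = 5: with y = 5, every remaining term of the linear equation is divisible by 2, so the left side is ≡ 0 (mod 2); but the right side -27 ≡ 1 (mod 2). No integers can satisfy it.
  • If x = 5: this contradicts x² < 25, which requires |x| ≤ 4.
Both branches are infeasible, so the system has no integer solution.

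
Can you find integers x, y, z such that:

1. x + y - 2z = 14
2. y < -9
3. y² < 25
No

A contradictory subset is {y < -9, y² < 25}. No integer assignment can satisfy these jointly:

  - y < -9: bounds one variable relative to a constant
  - y² < 25: restricts y to |y| ≤ 4

Direct contradiction: the bounds on y require y ≥ -4 and y ≤ -10 simultaneously, which is empty.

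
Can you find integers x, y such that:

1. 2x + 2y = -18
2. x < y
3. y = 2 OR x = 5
Yes

Take x = -11, y = 2. Substituting into each constraint:
  (1) 2(-11) + 2(2) = -18 ✓
  (2) -11 < 2 ✓
  (3) y = 2, target 2 ✓ (first branch holds)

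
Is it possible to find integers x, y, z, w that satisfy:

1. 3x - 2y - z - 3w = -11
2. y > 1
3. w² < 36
Yes

Take x = 0, y = 4, z = 0, w = 1. Substituting into each constraint:
  (1) 3(0) - 2(4) + 0 - 3(1) = -11 ✓
  (2) 4 > 1 ✓
  (3) w² = (1)² = 1, and 1 < 36 ✓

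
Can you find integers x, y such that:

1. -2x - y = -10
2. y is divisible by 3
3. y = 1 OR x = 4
No

The full constraint system is jointly infeasible over the integers. Each constraint and what it forces:

  - -2x - y = -10: is a linear equation tying the variables together
  - y is divisible by 3: restricts y to multiples of 3
  - y = 1 OR x = 4: forces a choice: either y = 1 or x = 4

Split on the disjunction (y = 1 OR x = 4):
  • If y = 1: this contradicts the divisibility constraint — 1 is not a multiple of 3.
  • If x = 4: with x = 4, writing y = 3y', every remaining term of the linear equation is divisible by 3, so the left side is ≡ 0 (mod 3); but the right side -2 ≡ 1 (mod 3). No integers can satisfy it.
Both branches are infeasible, so the system has no integer solution.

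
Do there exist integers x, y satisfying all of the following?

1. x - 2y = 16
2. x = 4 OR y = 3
Yes

Take x = 22, y = 3. Substituting into each constraint:
  (1) 22 - 2(3) = 16 ✓
  (2) y = 3, target 3 ✓ (second branch holds)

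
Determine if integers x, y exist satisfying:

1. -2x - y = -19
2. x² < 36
Yes

Take x = 0, y = 19. Substituting into each constraint:
  (1) -2(0) + (-19) = -19 ✓
  (2) x² = (0)² = 0, and 0 < 36 ✓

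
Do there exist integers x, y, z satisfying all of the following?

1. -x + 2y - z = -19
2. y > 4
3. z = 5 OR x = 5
Yes

Take x = 24, y = 5, z = 5. Substituting into each constraint:
  (1) (-24) + 2(5) + (-5) = -19 ✓
  (2) 5 > 4 ✓
  (3) z = 5, target 5 ✓ (first branch holds)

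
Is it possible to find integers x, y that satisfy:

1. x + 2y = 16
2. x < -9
Yes

Take x = -10, y = 13. Substituting into each constraint:
  (1) (-10) + 2(13) = 16 ✓
  (2) -10 < -9 ✓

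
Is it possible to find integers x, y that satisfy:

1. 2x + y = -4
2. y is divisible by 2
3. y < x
Yes

Take x = -1, y = -2. Substituting into each constraint:
  (1) 2(-1) + (-2) = -4 ✓
  (2) -2 = 2 × -1, remainder 0 ✓
  (3) -2 < -1 ✓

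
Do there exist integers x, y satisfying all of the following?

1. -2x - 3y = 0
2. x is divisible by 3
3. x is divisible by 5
Yes

Take x = 0, y = 0. Substituting into each constraint:
  (1) -2(0) - 3(0) = 0 ✓
  (2) 0 = 3 × 0, remainder 0 ✓
  (3) 0 = 5 × 0, remainder 0 ✓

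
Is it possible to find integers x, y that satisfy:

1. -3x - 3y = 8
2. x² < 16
No

Even the single constraint (-3x - 3y = 8) is infeasible over the integers.

  - -3x - 3y = 8: every term on the left is divisible by 3, so the LHS ≡ 0 (mod 3), but the RHS 8 is not — no integer solution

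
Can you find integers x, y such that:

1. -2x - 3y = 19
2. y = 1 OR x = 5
Yes

Take x = -11, y = 1. Substituting into each constraint:
  (1) -2(-11) - 3(1) = 19 ✓
  (2) y = 1, target 1 ✓ (first branch holds)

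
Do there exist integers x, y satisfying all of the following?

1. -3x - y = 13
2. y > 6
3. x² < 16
No

The full constraint system is jointly infeasible over the integers. Each constraint and what it forces:

  - -3x - y = 13: is a linear equation tying the variables together
  - y > 6: bounds one variable relative to a constant
  - x² < 16: restricts x to |x| ≤ 3

Range argument: with x ∈ [-3, 3], y ∈ [7, ∞], the left side of the equation is at most 2, but the right side is 13 > 2. No integer solution exists.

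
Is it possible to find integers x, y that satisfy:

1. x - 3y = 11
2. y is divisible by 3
Yes

Take x = 11, y = 0. Substituting into each constraint:
  (1) 11 - 3(0) = 11 ✓
  (2) 0 = 3 × 0, remainder 0 ✓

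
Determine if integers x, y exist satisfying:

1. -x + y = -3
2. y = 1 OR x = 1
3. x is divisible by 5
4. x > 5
No

A contradictory subset is {-x + y = -3, y = 1 OR x = 1, x > 5}. No integer assignment can satisfy these jointly:

  - -x + y = -3: is a linear equation tying the variables together
  - y = 1 OR x = 1: forces a choice: either y = 1 or x = 1
  - x > 5: bounds one variable relative to a constant

Split on the disjunction (y = 1 OR x = 1):
  • If y = 1: the equation forces x = 4, which contradicts the bound x ≥ 6.
  • If x = 1: this contradicts the bound x ≥ 6.
Both branches are infeasible, so the system has no integer solution.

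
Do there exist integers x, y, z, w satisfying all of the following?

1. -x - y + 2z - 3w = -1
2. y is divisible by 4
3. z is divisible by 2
Yes

Take x = 1, y = 0, z = 0, w = 0. Substituting into each constraint:
  (1) (-1) + 0 + 2(0) - 3(0) = -1 ✓
  (2) 0 = 4 × 0, remainder 0 ✓
  (3) 0 = 2 × 0, remainder 0 ✓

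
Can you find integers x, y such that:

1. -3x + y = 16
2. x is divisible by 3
Yes

Take x = 0, y = 16. Substituting into each constraint:
  (1) -3(0) + 16 = 16 ✓
  (2) 0 = 3 × 0, remainder 0 ✓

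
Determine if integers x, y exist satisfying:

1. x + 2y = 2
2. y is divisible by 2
Yes

Take x = 2, y = 0. Substituting into each constraint:
  (1) 2 + 2(0) = 2 ✓
  (2) 0 = 2 × 0, remainder 0 ✓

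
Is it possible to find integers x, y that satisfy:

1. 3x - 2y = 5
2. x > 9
Yes

Take x = 11, y = 14. Substituting into each constraint:
  (1) 3(11) - 2(14) = 5 ✓
  (2) 11 > 9 ✓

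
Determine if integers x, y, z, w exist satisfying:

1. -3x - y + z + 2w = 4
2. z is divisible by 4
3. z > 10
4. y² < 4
Yes

Take x = -1, y = 1, z = 12, w = -5. Substituting into each constraint:
  (1) -3(-1) + (-1) + 12 + 2(-5) = 4 ✓
  (2) 12 = 4 × 3, remainder 0 ✓
  (3) 12 > 10 ✓
  (4) y² = (1)² = 1, and 1 < 4 ✓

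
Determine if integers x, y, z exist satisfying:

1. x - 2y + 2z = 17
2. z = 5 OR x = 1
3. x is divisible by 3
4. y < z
Yes

Take x = 3, y = -2, z = 5. Substituting into each constraint:
  (1) 3 - 2(-2) + 2(5) = 17 ✓
  (2) z = 5, target 5 ✓ (first branch holds)
  (3) 3 = 3 × 1, remainder 0 ✓
  (4) -2 < 5 ✓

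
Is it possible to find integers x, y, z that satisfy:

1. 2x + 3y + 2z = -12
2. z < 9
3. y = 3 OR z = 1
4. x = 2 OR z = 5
Yes

Take x = 2, y = -6, z = 1. Substituting into each constraint:
  (1) 2(2) + 3(-6) + 2(1) = -12 ✓
  (2) 1 < 9 ✓
  (3) z = 1, target 1 ✓ (second branch holds)
  (4) x = 2, target 2 ✓ (first branch holds)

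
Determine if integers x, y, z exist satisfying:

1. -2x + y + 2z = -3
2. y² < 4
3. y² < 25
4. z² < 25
Yes

Take x = 2, y = 1, z = 0. Substituting into each constraint:
  (1) -2(2) + 1 + 2(0) = -3 ✓
  (2) y² = (1)² = 1, and 1 < 4 ✓
  (3) y² = (1)² = 1, and 1 < 25 ✓
  (4) z² = (0)² = 0, and 0 < 25 ✓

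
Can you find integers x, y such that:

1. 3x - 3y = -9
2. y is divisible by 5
Yes

Take x = -3, y = 0. Substituting into each constraint:
  (1) 3(-3) - 3(0) = -9 ✓
  (2) 0 = 5 × 0, remainder 0 ✓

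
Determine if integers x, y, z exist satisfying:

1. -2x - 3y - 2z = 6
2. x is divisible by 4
Yes

Take x = 0, y = -2, z = 0. Substituting into each constraint:
  (1) -2(0) - 3(-2) - 2(0) = 6 ✓
  (2) 0 = 4 × 0, remainder 0 ✓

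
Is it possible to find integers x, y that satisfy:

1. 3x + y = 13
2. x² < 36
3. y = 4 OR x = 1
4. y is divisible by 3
No

A contradictory subset is {3x + y = 13, y is divisible by 3}. No integer assignment can satisfy these jointly:

  - 3x + y = 13: is a linear equation tying the variables together
  - y is divisible by 3: restricts y to multiples of 3

Modular obstruction: writing y = 3y', every remaining term of the linear equation is divisible by 3, so the left side is ≡ 0 (mod 3); but the right side 13 ≡ 1 (mod 3). No integers can satisfy it.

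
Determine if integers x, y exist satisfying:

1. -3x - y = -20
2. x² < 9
Yes

Take x = 0, y = 20. Substituting into each constraint:
  (1) -3(0) + (-20) = -20 ✓
  (2) x² = (0)² = 0, and 0 < 9 ✓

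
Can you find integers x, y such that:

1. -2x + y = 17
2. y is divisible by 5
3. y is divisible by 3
Yes

Take x = 14, y = 45. Substituting into each constraint:
  (1) -2(14) + 45 = 17 ✓
  (2) 45 = 5 × 9, remainder 0 ✓
  (3) 45 = 3 × 15, remainder 0 ✓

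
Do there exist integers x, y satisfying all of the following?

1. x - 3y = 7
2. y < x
Yes

Take x = -2, y = -3. Substituting into each constraint:
  (1) (-2) - 3(-3) = 7 ✓
  (2) -3 < -2 ✓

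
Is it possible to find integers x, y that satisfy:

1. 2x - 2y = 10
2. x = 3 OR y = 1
Yes

Take x = 3, y = -2. Substituting into each constraint:
  (1) 2(3) - 2(-2) = 10 ✓
  (2) x = 3, target 3 ✓ (first branch holds)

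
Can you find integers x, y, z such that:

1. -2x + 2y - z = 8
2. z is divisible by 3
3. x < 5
Yes

Take x = -4, y = 0, z = 0. Substituting into each constraint:
  (1) -2(-4) + 2(0) + 0 = 8 ✓
  (2) 0 = 3 × 0, remainder 0 ✓
  (3) -4 < 5 ✓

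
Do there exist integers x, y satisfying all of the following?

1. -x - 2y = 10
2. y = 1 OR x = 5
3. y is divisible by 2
No

The full constraint system is jointly infeasible over the integers. Each constraint and what it forces:

  - -x - 2y = 10: is a linear equation tying the variables together
  - y = 1 OR x = 5: forces a choice: either y = 1 or x = 5
  - y is divisible by 2: restricts y to multiples of 2

Split on the disjunction (y = 1 OR x = 5):
  • If y = 1: this contradicts the divisibility constraint — 1 is not a multiple of 2.
  • If x = 5: with x = 5, writing y = 2y', every remaining term of the linear equation is divisible by 4, so the left side is ≡ 0 (mod 4); but the right side 15 ≡ 3 (mod 4). No integers can satisfy it.
Both branches are infeasible, so the system has no integer solution.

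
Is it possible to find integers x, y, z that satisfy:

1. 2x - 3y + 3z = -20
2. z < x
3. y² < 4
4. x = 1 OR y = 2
No

A contradictory subset is {2x - 3y + 3z = -20, y² < 4, x = 1 OR y = 2}. No integer assignment can satisfy these jointly:

  - 2x - 3y + 3z = -20: is a linear equation tying the variables together
  - y² < 4: restricts y to |y| ≤ 1
  - x = 1 OR y = 2: forces a choice: either x = 1 or y = 2

Split on the disjunction (x = 1 OR y = 2):
  • If x = 1: with x = 1, every remaining term of the linear equation is divisible by 3, so the left side is ≡ 0 (mod 3); but the right side -22 ≡ 2 (mod 3). No integers can satisfy it.
  • If y = 2: this contradicts y² < 4, which requires |y| ≤ 1.
Both branches are infeasible, so the system has no integer solution.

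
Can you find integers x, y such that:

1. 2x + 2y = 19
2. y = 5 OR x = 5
No

Even the single constraint (2x + 2y = 19) is infeasible over the integers.

  - 2x + 2y = 19: every term on the left is divisible by 2, so the LHS ≡ 0 (mod 2), but the RHS 19 is not — no integer solution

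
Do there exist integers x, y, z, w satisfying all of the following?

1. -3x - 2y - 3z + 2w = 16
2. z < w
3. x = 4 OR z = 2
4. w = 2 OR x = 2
Yes

Take x = 2, y = -11, z = 2, w = 3. Substituting into each constraint:
  (1) -3(2) - 2(-11) - 3(2) + 2(3) = 16 ✓
  (2) 2 < 3 ✓
  (3) z = 2, target 2 ✓ (second branch holds)
  (4) x = 2, target 2 ✓ (second branch holds)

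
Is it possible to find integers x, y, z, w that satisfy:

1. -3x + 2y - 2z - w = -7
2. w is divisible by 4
Yes

Take x = 3, y = 1, z = 0, w = 0. Substituting into each constraint:
  (1) -3(3) + 2(1) - 2(0) + 0 = -7 ✓
  (2) 0 = 4 × 0, remainder 0 ✓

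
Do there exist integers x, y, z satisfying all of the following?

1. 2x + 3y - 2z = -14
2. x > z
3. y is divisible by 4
Yes

Take x = 5, y = -8, z = 0. Substituting into each constraint:
  (1) 2(5) + 3(-8) - 2(0) = -14 ✓
  (2) 5 > 0 ✓
  (3) -8 = 4 × -2, remainder 0 ✓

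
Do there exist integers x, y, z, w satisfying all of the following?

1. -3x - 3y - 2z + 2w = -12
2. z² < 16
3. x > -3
Yes

Take x = 0, y = 4, z = 0, w = 0. Substituting into each constraint:
  (1) -3(0) - 3(4) - 2(0) + 2(0) = -12 ✓
  (2) z² = (0)² = 0, and 0 < 16 ✓
  (3) 0 > -3 ✓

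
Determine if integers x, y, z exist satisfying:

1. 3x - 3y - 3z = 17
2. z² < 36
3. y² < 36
No

Even the single constraint (3x - 3y - 3z = 17) is infeasible over the integers.

  - 3x - 3y - 3z = 17: every term on the left is divisible by 3, so the LHS ≡ 0 (mod 3), but the RHS 17 is not — no integer solution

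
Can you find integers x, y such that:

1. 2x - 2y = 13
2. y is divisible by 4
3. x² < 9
No

Even the single constraint (2x - 2y = 13) is infeasible over the integers.

  - 2x - 2y = 13: every term on the left is divisible by 2, so the LHS ≡ 0 (mod 2), but the RHS 13 is not — no integer solution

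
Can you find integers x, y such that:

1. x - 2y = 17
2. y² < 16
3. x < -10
No

The full constraint system is jointly infeasible over the integers. Each constraint and what it forces:

  - x - 2y = 17: is a linear equation tying the variables together
  - y² < 16: restricts y to |y| ≤ 3
  - x < -10: bounds one variable relative to a constant

Range argument: with x ∈ [−∞, -11], y ∈ [-3, 3], the left side of the equation is at most -5, but the right side is 17 > -5. No integer solution exists.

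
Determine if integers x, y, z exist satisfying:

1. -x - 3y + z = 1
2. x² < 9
Yes

Take x = 0, y = 0, z = 1. Substituting into each constraint:
  (1) 0 - 3(0) + 1 = 1 ✓
  (2) x² = (0)² = 0, and 0 < 9 ✓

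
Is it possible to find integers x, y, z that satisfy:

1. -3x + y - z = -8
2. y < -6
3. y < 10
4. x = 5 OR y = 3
Yes

Take x = 5, y = -7, z = -14. Substituting into each constraint:
  (1) -3(5) + (-7) + 14 = -8 ✓
  (2) -7 < -6 ✓
  (3) -7 < 10 ✓
  (4) x = 5, target 5 ✓ (first branch holds)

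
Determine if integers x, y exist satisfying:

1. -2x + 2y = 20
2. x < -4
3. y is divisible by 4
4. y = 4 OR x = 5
Yes

Take x = -6, y = 4. Substituting into each constraint:
  (1) -2(-6) + 2(4) = 20 ✓
  (2) -6 < -4 ✓
  (3) 4 = 4 × 1, remainder 0 ✓
  (4) y = 4, target 4 ✓ (first branch holds)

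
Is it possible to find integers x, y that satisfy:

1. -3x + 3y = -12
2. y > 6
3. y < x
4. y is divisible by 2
Yes

Take x = 12, y = 8. Substituting into each constraint:
  (1) -3(12) + 3(8) = -12 ✓
  (2) 8 > 6 ✓
  (3) 8 < 12 ✓
  (4) 8 = 2 × 4, remainder 0 ✓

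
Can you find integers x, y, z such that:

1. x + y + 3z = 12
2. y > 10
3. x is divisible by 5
Yes

Take x = 0, y = 12, z = 0. Substituting into each constraint:
  (1) 0 + 12 + 3(0) = 12 ✓
  (2) 12 > 10 ✓
  (3) 0 = 5 × 0, remainder 0 ✓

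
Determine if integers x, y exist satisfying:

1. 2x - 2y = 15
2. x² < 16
No

Even the single constraint (2x - 2y = 15) is infeasible over the integers.

  - 2x - 2y = 15: every term on the left is divisible by 2, so the LHS ≡ 0 (mod 2), but the RHS 15 is not — no integer solution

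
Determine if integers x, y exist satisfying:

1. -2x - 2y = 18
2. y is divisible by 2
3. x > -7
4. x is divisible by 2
No

A contradictory subset is {-2x - 2y = 18, y is divisible by 2, x is divisible by 2}. No integer assignment can satisfy these jointly:

  - -2x - 2y = 18: is a linear equation tying the variables together
  - y is divisible by 2: restricts y to multiples of 2
  - x is divisible by 2: restricts x to multiples of 2

Modular obstruction: writing x = 2x' and writing y = 2y', every remaining term of the linear equation is divisible by 4, so the left side is ≡ 0 (mod 4); but the right side 18 ≡ 2 (mod 4). No integers can satisfy it.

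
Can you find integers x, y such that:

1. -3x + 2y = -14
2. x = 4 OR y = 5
Yes

Take x = 8, y = 5. Substituting into each constraint:
  (1) -3(8) + 2(5) = -14 ✓
  (2) y = 5, target 5 ✓ (second branch holds)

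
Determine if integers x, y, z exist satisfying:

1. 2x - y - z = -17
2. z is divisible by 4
Yes

Take x = 0, y = 17, z = 0. Substituting into each constraint:
  (1) 2(0) + (-17) + 0 = -17 ✓
  (2) 0 = 4 × 0, remainder 0 ✓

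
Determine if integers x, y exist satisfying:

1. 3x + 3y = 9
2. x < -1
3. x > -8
Yes

Take x = -2, y = 5. Substituting into each constraint:
  (1) 3(-2) + 3(5) = 9 ✓
  (2) -2 < -1 ✓
  (3) -2 > -8 ✓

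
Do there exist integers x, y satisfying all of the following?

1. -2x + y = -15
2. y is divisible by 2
No

The full constraint system is jointly infeasible over the integers. Each constraint and what it forces:

  - -2x + y = -15: is a linear equation tying the variables together
  - y is divisible by 2: restricts y to multiples of 2

Modular obstruction: writing y = 2y', every remaining term of the linear equation is divisible by 2, so the left side is ≡ 0 (mod 2); but the right side -15 ≡ 1 (mod 2). No integers can satisfy it.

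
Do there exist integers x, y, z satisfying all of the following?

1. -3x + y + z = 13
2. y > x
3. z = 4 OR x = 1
Yes

Take x = 1, y = 2, z = 14. Substituting into each constraint:
  (1) -3(1) + 2 + 14 = 13 ✓
  (2) 2 > 1 ✓
  (3) x = 1, target 1 ✓ (second branch holds)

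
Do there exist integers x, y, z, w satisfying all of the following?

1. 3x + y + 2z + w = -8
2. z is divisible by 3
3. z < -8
Yes

Take x = 3, y = 1, z = -9, w = 0. Substituting into each constraint:
  (1) 3(3) + 1 + 2(-9) + 0 = -8 ✓
  (2) -9 = 3 × -3, remainder 0 ✓
  (3) -9 < -8 ✓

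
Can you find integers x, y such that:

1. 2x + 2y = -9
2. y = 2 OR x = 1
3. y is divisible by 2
No

Even the single constraint (2x + 2y = -9) is infeasible over the integers.

  - 2x + 2y = -9: every term on the left is divisible by 2, so the LHS ≡ 0 (mod 2), but the RHS -9 is not — no integer solution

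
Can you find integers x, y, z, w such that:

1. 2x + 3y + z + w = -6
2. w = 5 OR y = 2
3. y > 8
Yes

Take x = 0, y = 9, z = -38, w = 5. Substituting into each constraint:
  (1) 2(0) + 3(9) + (-38) + 5 = -6 ✓
  (2) w = 5, target 5 ✓ (first branch holds)
  (3) 9 > 8 ✓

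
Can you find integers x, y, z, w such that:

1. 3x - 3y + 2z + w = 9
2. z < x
Yes

Take x = 0, y = 0, z = -1, w = 11. Substituting into each constraint:
  (1) 3(0) - 3(0) + 2(-1) + 11 = 9 ✓
  (2) -1 < 0 ✓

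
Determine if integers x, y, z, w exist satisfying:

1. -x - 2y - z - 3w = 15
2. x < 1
Yes

Take x = 0, y = 0, z = 0, w = -5. Substituting into each constraint:
  (1) 0 - 2(0) + 0 - 3(-5) = 15 ✓
  (2) 0 < 1 ✓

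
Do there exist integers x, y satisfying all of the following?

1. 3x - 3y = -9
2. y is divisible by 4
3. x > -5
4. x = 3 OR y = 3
No

A contradictory subset is {3x - 3y = -9, y is divisible by 4, x = 3 OR y = 3}. No integer assignment can satisfy these jointly:

  - 3x - 3y = -9: is a linear equation tying the variables together
  - y is divisible by 4: restricts y to multiples of 4
  - x = 3 OR y = 3: forces a choice: either x = 3 or y = 3

Split on the disjunction (x = 3 OR y = 3):
  • If x = 3: with x = 3, writing y = 4y', every remaining term of the linear equation is divisible by 12, so the left side is ≡ 0 (mod 12); but the right side -18 ≡ 6 (mod 12). No integers can satisfy it.
  • If y = 3: this contradicts the divisibility constraint — 3 is not a multiple of 4.
Both branches are infeasible, so the system has no integer solution.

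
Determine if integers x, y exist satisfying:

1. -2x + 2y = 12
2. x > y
No

The full constraint system is jointly infeasible over the integers. Each constraint and what it forces:

  - -2x + 2y = 12: is a linear equation tying the variables together
  - x > y: bounds one variable relative to another variable

From the equation, x − y = -6, i.e. x − y = -6; but x > y requires x − y ≥ 1. Contradiction.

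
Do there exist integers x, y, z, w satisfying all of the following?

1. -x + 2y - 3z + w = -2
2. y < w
Yes

Take x = 0, y = -1, z = 0, w = 0. Substituting into each constraint:
  (1) 0 + 2(-1) - 3(0) + 0 = -2 ✓
  (2) -1 < 0 ✓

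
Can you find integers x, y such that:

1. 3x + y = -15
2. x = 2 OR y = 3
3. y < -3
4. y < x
Yes

Take x = 2, y = -21. Substituting into each constraint:
  (1) 3(2) + (-21) = -15 ✓
  (2) x = 2, target 2 ✓ (first branch holds)
  (3) -21 < -3 ✓
  (4) -21 < 2 ✓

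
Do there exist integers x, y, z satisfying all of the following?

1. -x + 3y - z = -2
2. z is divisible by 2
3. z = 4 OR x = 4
Yes

Take x = -2, y = 0, z = 4. Substituting into each constraint:
  (1) 2 + 3(0) + (-4) = -2 ✓
  (2) 4 = 2 × 2, remainder 0 ✓
  (3) z = 4, target 4 ✓ (first branch holds)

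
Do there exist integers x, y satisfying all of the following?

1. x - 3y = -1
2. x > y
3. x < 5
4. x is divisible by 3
No

A contradictory subset is {x - 3y = -1, x is divisible by 3}. No integer assignment can satisfy these jointly:

  - x - 3y = -1: is a linear equation tying the variables together
  - x is divisible by 3: restricts x to multiples of 3

Modular obstruction: writing x = 3x', every remaining term of the linear equation is divisible by 3, so the left side is ≡ 0 (mod 3); but the right side -1 ≡ 2 (mod 3). No integers can satisfy it.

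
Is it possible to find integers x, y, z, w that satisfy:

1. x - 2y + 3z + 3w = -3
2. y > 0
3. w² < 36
Yes

Take x = 0, y = 3, z = 1, w = 0. Substituting into each constraint:
  (1) 0 - 2(3) + 3(1) + 3(0) = -3 ✓
  (2) 3 > 0 ✓
  (3) w² = (0)² = 0, and 0 < 36 ✓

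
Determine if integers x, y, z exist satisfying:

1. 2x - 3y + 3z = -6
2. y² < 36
Yes

Take x = 0, y = 0, z = -2. Substituting into each constraint:
  (1) 2(0) - 3(0) + 3(-2) = -6 ✓
  (2) y² = (0)² = 0, and 0 < 36 ✓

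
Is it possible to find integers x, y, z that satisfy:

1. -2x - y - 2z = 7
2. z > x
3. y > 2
Yes

Take x = -3, y = 3, z = -2. Substituting into each constraint:
  (1) -2(-3) + (-3) - 2(-2) = 7 ✓
  (2) -2 > -3 ✓
  (3) 3 > 2 ✓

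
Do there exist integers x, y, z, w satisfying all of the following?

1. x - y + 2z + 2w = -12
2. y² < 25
Yes

Take x = 0, y = 0, z = 0, w = -6. Substituting into each constraint:
  (1) 0 + 0 + 2(0) + 2(-6) = -12 ✓
  (2) y² = (0)² = 0, and 0 < 25 ✓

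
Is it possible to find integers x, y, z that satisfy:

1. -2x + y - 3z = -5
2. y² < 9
Yes

Take x = 1, y = 0, z = 1. Substituting into each constraint:
  (1) -2(1) + 0 - 3(1) = -5 ✓
  (2) y² = (0)² = 0, and 0 < 9 ✓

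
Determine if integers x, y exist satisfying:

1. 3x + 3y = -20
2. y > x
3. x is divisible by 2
No

Even the single constraint (3x + 3y = -20) is infeasible over the integers.

  - 3x + 3y = -20: every term on the left is divisible by 3, so the LHS ≡ 0 (mod 3), but the RHS -20 is not — no integer solution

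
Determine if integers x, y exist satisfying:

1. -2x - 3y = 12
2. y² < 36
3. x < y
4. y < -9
No

A contradictory subset is {-2x - 3y = 12, x < y, y < -9}. No integer assignment can satisfy these jointly:

  - -2x - 3y = 12: is a linear equation tying the variables together
  - x < y: bounds one variable relative to another variable
  - y < -9: bounds one variable relative to a constant

Propagating the comparison: x < y and y ≤ -10 give x ≤ -11. Range argument: with x ∈ [−∞, -11], y ∈ [−∞, -10], the left side of the equation is at least 52, but the right side is 12 < 52. No integer solution exists.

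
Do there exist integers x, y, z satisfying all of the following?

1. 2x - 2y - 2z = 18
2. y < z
Yes

Take x = 10, y = 0, z = 1. Substituting into each constraint:
  (1) 2(10) - 2(0) - 2(1) = 18 ✓
  (2) 0 < 1 ✓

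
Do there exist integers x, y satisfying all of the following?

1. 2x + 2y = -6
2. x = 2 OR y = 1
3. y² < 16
Yes

Take x = -4, y = 1. Substituting into each constraint:
  (1) 2(-4) + 2(1) = -6 ✓
  (2) y = 1, target 1 ✓ (second branch holds)
  (3) y² = (1)² = 1, and 1 < 16 ✓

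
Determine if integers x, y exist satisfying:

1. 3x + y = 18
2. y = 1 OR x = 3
Yes

Take x = 3, y = 9. Substituting into each constraint:
  (1) 3(3) + 9 = 18 ✓
  (2) x = 3, target 3 ✓ (second branch holds)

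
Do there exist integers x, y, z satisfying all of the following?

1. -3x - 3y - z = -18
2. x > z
Yes

Take x = 1, y = 5, z = 0. Substituting into each constraint:
  (1) -3(1) - 3(5) + 0 = -18 ✓
  (2) 1 > 0 ✓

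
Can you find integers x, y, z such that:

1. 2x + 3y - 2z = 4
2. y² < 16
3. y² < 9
Yes

Take x = 2, y = 0, z = 0. Substituting into each constraint:
  (1) 2(2) + 3(0) - 2(0) = 4 ✓
  (2) y² = (0)² = 0, and 0 < 16 ✓
  (3) y² = (0)² = 0, and 0 < 9 ✓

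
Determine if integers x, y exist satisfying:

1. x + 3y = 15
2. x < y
Yes

Take x = 3, y = 4. Substituting into each constraint:
  (1) 3 + 3(4) = 15 ✓
  (2) 3 < 4 ✓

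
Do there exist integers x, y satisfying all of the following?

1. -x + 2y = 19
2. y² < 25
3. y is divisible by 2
Yes

Take x = -19, y = 0. Substituting into each constraint:
  (1) 19 + 2(0) = 19 ✓
  (2) y² = (0)² = 0, and 0 < 25 ✓
  (3) 0 = 2 × 0, remainder 0 ✓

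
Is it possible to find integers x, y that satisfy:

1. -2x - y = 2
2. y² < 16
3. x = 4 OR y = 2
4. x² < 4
No

A contradictory subset is {-2x - y = 2, x = 4 OR y = 2, x² < 4}. No integer assignment can satisfy these jointly:

  - -2x - y = 2: is a linear equation tying the variables together
  - x = 4 OR y = 2: forces a choice: either x = 4 or y = 2
  - x² < 4: restricts x to |x| ≤ 1

Split on the disjunction (x = 4 OR y = 2):
  • If x = 4: this contradicts x² < 4, which requires |x| ≤ 1.
  • If y = 2: the equation forces x = -2, but x² < 4 requires |x| ≤ 1.
Both branches are infeasible, so the system has no integer solution.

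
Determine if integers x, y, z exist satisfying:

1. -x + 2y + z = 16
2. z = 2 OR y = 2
Yes

Take x = -14, y = 0, z = 2. Substituting into each constraint:
  (1) 14 + 2(0) + 2 = 16 ✓
  (2) z = 2, target 2 ✓ (first branch holds)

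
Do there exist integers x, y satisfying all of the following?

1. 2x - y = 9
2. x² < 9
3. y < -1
Yes

Take x = 0, y = -9. Substituting into each constraint:
  (1) 2(0) + 9 = 9 ✓
  (2) x² = (0)² = 0, and 0 < 9 ✓
  (3) -9 < -1 ✓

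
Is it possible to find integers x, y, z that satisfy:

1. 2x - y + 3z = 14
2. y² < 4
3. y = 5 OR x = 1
Yes

Take x = 1, y = 0, z = 4. Substituting into each constraint:
  (1) 2(1) + 0 + 3(4) = 14 ✓
  (2) y² = (0)² = 0, and 0 < 4 ✓
  (3) x = 1, target 1 ✓ (second branch holds)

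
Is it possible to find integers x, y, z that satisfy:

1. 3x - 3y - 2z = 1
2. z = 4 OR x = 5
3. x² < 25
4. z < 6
Yes

Take x = 4, y = 1, z = 4. Substituting into each constraint:
  (1) 3(4) - 3(1) - 2(4) = 1 ✓
  (2) z = 4, target 4 ✓ (first branch holds)
  (3) x² = (4)² = 16, and 16 < 25 ✓
  (4) 4 < 6 ✓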